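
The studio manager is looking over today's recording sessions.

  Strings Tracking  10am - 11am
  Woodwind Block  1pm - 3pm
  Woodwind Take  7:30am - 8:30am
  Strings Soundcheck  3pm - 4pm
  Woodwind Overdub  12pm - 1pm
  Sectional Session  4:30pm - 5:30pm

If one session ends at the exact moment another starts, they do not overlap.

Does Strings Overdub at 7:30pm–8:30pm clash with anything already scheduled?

No — it doesn't clash with anything

Woodwind Take: ends 8:30am at or before Strings Overdub starts 7:30pm → clear.
Strings Tracking: ends 11am at or before Strings Overdub starts 7:30pm → clear.
Woodwind Overdub: ends 1pm at or before Strings Overdub starts 7:30pm → clear.
Woodwind Block: ends 3pm at or before Strings Overdub starts 7:30pm → clear.
Strings Soundcheck: ends 4pm at or before Strings Overdub starts 7:30pm → clear.
Sectional Session: ends 5:30pm at or before Strings Overdub starts 7:30pm → clear.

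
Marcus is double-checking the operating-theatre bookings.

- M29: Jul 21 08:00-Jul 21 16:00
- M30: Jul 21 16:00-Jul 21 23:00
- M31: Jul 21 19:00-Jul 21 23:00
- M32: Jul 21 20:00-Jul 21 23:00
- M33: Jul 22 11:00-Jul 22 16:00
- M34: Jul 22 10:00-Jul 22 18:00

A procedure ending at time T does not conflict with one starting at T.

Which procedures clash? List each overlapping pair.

Sorted by start: M29, M30, M31, M32, M34, M33.
M30 starts exactly when M29 ends (back-to-back, no overlap), so nothing later overlaps M29 either.
M31 starts before M30 ends → M30 and M31 overlap.
M32 starts before M30 ends → M30 and M32 overlap.
M34 starts after M30 ends, so nothing later overlaps M30 either.
M32 starts before M31 ends → M31 and M32 overlap.
M34 starts after M31 ends, so nothing later overlaps M31 either.
M34 starts after M32 ends, so nothing later overlaps M32 either.
M33 starts before M34 ends → M34 and M33 overlap.

M30 & M31, M30 & M32, M31 & M32, M33 & M34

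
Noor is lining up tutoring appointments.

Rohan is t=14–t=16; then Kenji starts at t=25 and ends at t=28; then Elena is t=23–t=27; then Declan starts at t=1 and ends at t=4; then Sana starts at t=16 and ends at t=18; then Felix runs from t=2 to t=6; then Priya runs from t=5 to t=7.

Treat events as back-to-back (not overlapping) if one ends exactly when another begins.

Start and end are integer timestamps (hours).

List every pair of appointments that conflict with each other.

Declan & Felix, Elena & Kenji, Felix & Priya

Check each pair: they overlap iff neither finishes before the other starts.
Sorted by start: Declan, Felix, Priya, Rohan, Sana, Elena, Kenji.
Felix starts before Declan ends → Declan and Felix overlap.
Priya starts after Declan ends; Declan is clear from here.
Priya starts before Felix ends → Felix and Priya overlap.
Rohan starts after Felix ends; Felix is clear from here.
Rohan starts after Priya ends; Priya is clear from here.
Sana starts exactly when Rohan ends (back-to-back, no overlap); Rohan is clear from here.
Elena starts after Sana ends; Sana is clear from here.
Kenji starts before Elena ends → Elena and Kenji overlap.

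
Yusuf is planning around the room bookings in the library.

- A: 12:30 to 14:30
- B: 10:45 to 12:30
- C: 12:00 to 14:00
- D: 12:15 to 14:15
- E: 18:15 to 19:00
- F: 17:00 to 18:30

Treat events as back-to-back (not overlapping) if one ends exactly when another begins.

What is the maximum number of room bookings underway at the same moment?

3

Walk through starts and ends in time order (an end at T is processed before a start at T):
10:45 start B → 1
12:00 start C → 2
12:15 start D → 3
12:30 end B → 2
12:30 start A → 3
14:00 end C → 2
14:15 end D → 1
14:30 end A → 0
17:00 start F → 1
18:15 start E → 2
18:30 end F → 1
19:00 end E → 0
Peak is 3, at 12:15 (B, C, D).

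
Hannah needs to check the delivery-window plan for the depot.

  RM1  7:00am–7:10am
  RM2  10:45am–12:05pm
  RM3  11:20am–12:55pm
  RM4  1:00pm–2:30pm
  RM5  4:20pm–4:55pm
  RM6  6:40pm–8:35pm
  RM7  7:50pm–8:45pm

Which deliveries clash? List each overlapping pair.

Two intervals overlap when each starts before the other ends.
Sorted by start: RM1, RM2, RM3, RM4, RM5, RM6, RM7.
RM2 starts after RM1 ends; RM1 is clear from here.
RM3 starts before RM2 ends → RM2 and RM3 overlap.
RM4 starts after RM2 ends; RM2 is clear from here.
RM4 starts after RM3 ends; RM3 is clear from here.
RM5 starts after RM4 ends; RM4 is clear from here.
RM6 starts after RM5 ends; RM5 is clear from here.
RM7 starts before RM6 ends → RM6 and RM7 overlap.

RM2 & RM3, RM6 & RM7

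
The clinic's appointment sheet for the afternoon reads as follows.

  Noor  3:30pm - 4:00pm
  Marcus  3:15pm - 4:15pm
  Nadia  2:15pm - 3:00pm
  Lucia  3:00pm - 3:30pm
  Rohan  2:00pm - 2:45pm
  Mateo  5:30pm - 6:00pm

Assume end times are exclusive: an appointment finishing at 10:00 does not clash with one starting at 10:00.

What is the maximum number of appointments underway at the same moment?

Sort all start/end points and keep a running count:
2:00pm start Rohan → 1
2:15pm start Nadia → 2
2:45pm end Rohan → 1
3:00pm end Nadia → 0
3:00pm start Lucia → 1
3:15pm start Marcus → 2
3:30pm end Lucia → 1
3:30pm start Noor → 2
4:00pm end Noor → 1
4:15pm end Marcus → 0
5:30pm start Mateo → 1
6:00pm end Mateo → 0
Peak is 2, at 2:15pm (Nadia, Rohan).

2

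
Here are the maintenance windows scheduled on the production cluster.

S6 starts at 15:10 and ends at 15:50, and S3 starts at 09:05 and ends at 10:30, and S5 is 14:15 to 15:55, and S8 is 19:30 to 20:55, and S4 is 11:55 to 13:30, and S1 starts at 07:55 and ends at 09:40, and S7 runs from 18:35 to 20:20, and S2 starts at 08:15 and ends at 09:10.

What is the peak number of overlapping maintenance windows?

3

Walk through starts and ends in time order (an end at T is processed before a start at T):
07:55 start S1 → 1
08:15 start S2 → 2
09:05 start S3 → 3
09:10 end S2 → 2
09:40 end S1 → 1
10:30 end S3 → 0
11:55 start S4 → 1
13:30 end S4 → 0
14:15 start S5 → 1
15:10 start S6 → 2
15:50 end S6 → 1
15:55 end S5 → 0
18:35 start S7 → 1
19:30 start S8 → 2
20:20 end S7 → 1
20:55 end S8 → 0
Peak is 3, at 09:05 (S1, S2, S3).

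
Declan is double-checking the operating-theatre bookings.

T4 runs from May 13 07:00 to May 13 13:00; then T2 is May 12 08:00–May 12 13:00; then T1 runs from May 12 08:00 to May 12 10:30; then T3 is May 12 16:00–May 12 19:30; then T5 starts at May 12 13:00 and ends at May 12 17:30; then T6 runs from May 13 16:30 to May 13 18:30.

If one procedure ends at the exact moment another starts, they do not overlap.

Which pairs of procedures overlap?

T1 & T2, T3 & T5

Sorted by start: T1, T2, T5, T3, T4, T6.
T2 starts before T1 ends → T1 and T2 overlap.
T5 starts after T1 ends, so nothing later overlaps T1 either.
T5 starts exactly when T2 ends (back-to-back, no overlap), so nothing later overlaps T2 either.
T3 starts before T5 ends → T5 and T3 overlap.
T4 starts after T5 ends, so nothing later overlaps T5 either.
T4 starts after T3 ends, so nothing later overlaps T3 either.
T6 starts after T4 ends.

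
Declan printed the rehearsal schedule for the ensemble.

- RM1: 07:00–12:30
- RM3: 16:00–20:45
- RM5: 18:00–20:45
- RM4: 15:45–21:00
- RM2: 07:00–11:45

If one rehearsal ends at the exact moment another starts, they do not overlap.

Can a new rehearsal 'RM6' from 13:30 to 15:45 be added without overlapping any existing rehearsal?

Yes — the slot is free

RM1: ends 12:30 at or before RM6 starts 13:30 → clear.
RM2: ends 11:45 at or before RM6 starts 13:30 → clear.
RM4: starts 15:45 at or after RM6 ends 15:45 → clear.
RM3: starts 16:00 at or after RM6 ends 15:45 → clear.
RM5: starts 18:00 at or after RM6 ends 15:45 → clear.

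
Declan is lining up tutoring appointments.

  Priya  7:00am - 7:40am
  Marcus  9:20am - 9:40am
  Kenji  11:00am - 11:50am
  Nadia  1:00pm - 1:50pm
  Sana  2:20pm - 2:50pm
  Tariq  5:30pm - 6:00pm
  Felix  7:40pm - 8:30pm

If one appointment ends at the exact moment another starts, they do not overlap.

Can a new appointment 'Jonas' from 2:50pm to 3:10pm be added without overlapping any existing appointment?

Priya: ends 7:40am at or before Jonas starts 2:50pm → clear.
Marcus: ends 9:40am at or before Jonas starts 2:50pm → clear.
Kenji: ends 11:50am at or before Jonas starts 2:50pm → clear.
Nadia: ends 1:50pm at or before Jonas starts 2:50pm → clear.
Sana: ends 2:50pm at or before Jonas starts 2:50pm → clear.
Tariq: starts 5:30pm at or after Jonas ends 3:10pm → clear.
Felix: starts 7:40pm at or after Jonas ends 3:10pm → clear.

Yes — the slot is free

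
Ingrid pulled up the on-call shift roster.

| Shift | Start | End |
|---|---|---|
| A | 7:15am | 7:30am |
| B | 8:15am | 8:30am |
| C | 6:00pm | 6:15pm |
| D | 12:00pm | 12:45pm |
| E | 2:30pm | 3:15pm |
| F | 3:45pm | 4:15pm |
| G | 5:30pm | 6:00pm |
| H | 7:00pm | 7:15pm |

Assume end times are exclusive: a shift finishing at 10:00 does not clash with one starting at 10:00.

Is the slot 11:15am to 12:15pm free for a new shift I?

A: ends 7:30am at or before I starts 11:15am → clear.
B: ends 8:30am at or before I starts 11:15am → clear.
D: starts 12:00pm before I ends 12:15pm, and ends 12:45pm after I starts 11:15am → overlap.
E: starts 2:30pm at or after I ends 12:15pm → clear.
F: starts 3:45pm at or after I ends 12:15pm → clear.
G: starts 5:30pm at or after I ends 12:15pm → clear.
C: starts 6:00pm at or after I ends 12:15pm → clear.
H: starts 7:00pm at or after I ends 12:15pm → clear.
I overlaps D.

No — it overlaps D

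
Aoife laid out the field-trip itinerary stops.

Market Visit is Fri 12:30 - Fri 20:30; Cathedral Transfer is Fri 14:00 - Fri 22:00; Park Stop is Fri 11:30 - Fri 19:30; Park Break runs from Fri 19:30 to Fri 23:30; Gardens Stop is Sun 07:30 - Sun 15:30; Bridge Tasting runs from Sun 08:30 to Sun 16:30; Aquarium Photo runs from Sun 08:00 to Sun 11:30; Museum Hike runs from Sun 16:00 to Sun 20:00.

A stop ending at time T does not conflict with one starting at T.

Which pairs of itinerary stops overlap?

Sorted by start: Park Stop, Market Visit, Cathedral Transfer, Park Break, Gardens Stop, Aquarium Photo, Bridge Tasting, Museum Hike.
Market Visit starts before Park Stop ends → Park Stop and Market Visit overlap.
Cathedral Transfer starts before Park Stop ends → Park Stop and Cathedral Transfer overlap.
Park Break starts exactly when Park Stop ends (back-to-back, no overlap); Park Stop is clear from here.
Cathedral Transfer starts before Market Visit ends → Market Visit and Cathedral Transfer overlap.
Park Break starts before Market Visit ends → Market Visit and Park Break overlap.
Gardens Stop starts after Market Visit ends; Market Visit is clear from here.
Park Break starts before Cathedral Transfer ends → Cathedral Transfer and Park Break overlap.
Gardens Stop starts after Cathedral Transfer ends; Cathedral Transfer is clear from here.
Gardens Stop starts after Park Break ends; Park Break is clear from here.
Aquarium Photo starts before Gardens Stop ends → Gardens Stop and Aquarium Photo overlap.
Bridge Tasting starts before Gardens Stop ends → Gardens Stop and Bridge Tasting overlap.
Museum Hike starts after Gardens Stop ends.
Bridge Tasting starts before Aquarium Photo ends → Aquarium Photo and Bridge Tasting overlap.
Museum Hike starts after Aquarium Photo ends.
Museum Hike starts before Bridge Tasting ends → Bridge Tasting and Museum Hike overlap.

Aquarium Photo & Bridge Tasting, Aquarium Photo & Gardens Stop, Bridge Tasting & Gardens Stop, Bridge Tasting & Museum Hike, Cathedral Transfer & Market Visit, Cathedral Transfer & Park Break, Cathedral Transfer & Park Stop, Market Visit & Park Break, Market Visit & Park Stop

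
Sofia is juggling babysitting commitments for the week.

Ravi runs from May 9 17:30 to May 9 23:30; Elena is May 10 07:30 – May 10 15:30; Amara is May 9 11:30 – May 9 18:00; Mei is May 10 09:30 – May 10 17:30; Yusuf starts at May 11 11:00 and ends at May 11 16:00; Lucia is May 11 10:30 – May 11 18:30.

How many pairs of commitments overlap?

3

Check each pair: they overlap iff neither finishes before the other starts.
Sorted by start: Amara, Ravi, Elena, Mei, Lucia, Yusuf.
Ravi starts before Amara ends → Amara and Ravi overlap.
Elena starts after Amara ends; Amara is clear from here.
Elena starts after Ravi ends; Ravi is clear from here.
Mei starts before Elena ends → Elena and Mei overlap.
Lucia starts after Elena ends; Elena is clear from here.
Lucia starts after Mei ends; Mei is clear from here.
Yusuf starts before Lucia ends → Lucia and Yusuf overlap.
Overlapping pairs: Amara & Ravi, Elena & Mei, Lucia & Yusuf — 3 in total.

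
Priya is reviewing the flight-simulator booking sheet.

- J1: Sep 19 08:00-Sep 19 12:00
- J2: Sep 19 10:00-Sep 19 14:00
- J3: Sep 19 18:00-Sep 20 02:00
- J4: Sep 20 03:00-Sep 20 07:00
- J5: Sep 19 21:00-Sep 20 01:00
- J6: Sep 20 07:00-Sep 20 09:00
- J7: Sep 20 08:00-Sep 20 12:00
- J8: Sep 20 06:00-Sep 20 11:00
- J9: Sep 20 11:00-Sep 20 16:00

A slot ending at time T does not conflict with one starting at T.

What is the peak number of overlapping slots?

Walk through starts and ends in time order (an end at T is processed before a start at T):
Sep 19 08:00 start J1 → 1
Sep 19 10:00 start J2 → 2
Sep 19 12:00 end J1 → 1
Sep 19 14:00 end J2 → 0
Sep 19 18:00 start J3 → 1
Sep 19 21:00 start J5 → 2
Sep 20 01:00 end J5 → 1
Sep 20 02:00 end J3 → 0
Sep 20 03:00 start J4 → 1
Sep 20 06:00 start J8 → 2
Sep 20 07:00 end J4 → 1
Sep 20 07:00 start J6 → 2
Sep 20 08:00 start J7 → 3
Sep 20 09:00 end J6 → 2
Sep 20 11:00 end J8 → 1
Sep 20 11:00 start J9 → 2
Sep 20 12:00 end J7 → 1
Sep 20 16:00 end J9 → 0
Peak is 3, at Sep 20 08:00 (J6, J7, J8).

3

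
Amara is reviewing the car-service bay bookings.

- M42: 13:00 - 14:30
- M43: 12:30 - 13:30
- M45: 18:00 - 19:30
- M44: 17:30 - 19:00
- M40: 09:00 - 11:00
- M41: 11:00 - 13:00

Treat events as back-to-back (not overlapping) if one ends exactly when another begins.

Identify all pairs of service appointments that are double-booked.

M41 & M43, M42 & M43, M44 & M45

Sorted by start: M40, M41, M43, M42, M44, M45.
M41 starts exactly when M40 ends (back-to-back, no overlap); M40 is clear from here.
M43 starts before M41 ends → M41 and M43 overlap.
M42 starts exactly when M41 ends (back-to-back, no overlap); M41 is clear from here.
M42 starts before M43 ends → M43 and M42 overlap.
M44 starts after M43 ends; M43 is clear from here.
M44 starts after M42 ends; M42 is clear from here.
M45 starts before M44 ends → M44 and M45 overlap.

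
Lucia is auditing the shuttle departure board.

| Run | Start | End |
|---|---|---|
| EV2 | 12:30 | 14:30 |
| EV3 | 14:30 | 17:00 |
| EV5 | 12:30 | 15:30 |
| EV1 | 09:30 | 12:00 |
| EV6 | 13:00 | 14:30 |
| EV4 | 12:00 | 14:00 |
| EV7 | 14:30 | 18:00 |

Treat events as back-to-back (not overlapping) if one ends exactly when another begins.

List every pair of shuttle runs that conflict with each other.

EV2 & EV4, EV2 & EV5, EV2 & EV6, EV3 & EV5, EV3 & EV7, EV4 & EV5, EV4 & EV6, EV5 & EV6, EV5 & EV7

Sorted by start: EV1, EV4, EV2, EV5, EV6, EV3, EV7.
EV4 starts exactly when EV1 ends (back-to-back, no overlap) — done with EV1.
EV2 starts before EV4 ends → EV4 and EV2 overlap.
EV5 starts before EV4 ends → EV4 and EV5 overlap.
EV6 starts before EV4 ends → EV4 and EV6 overlap.
EV3 starts after EV4 ends — done with EV4.
EV5 starts before EV2 ends → EV2 and EV5 overlap.
EV6 starts before EV2 ends → EV2 and EV6 overlap.
EV3 starts exactly when EV2 ends (back-to-back, no overlap) — done with EV2.
EV6 starts before EV5 ends → EV5 and EV6 overlap.
EV3 starts before EV5 ends → EV5 and EV3 overlap.
EV7 starts before EV5 ends → EV5 and EV7 overlap.
EV3 starts exactly when EV6 ends (back-to-back, no overlap) — done with EV6.
EV7 starts before EV3 ends → EV3 and EV7 overlap.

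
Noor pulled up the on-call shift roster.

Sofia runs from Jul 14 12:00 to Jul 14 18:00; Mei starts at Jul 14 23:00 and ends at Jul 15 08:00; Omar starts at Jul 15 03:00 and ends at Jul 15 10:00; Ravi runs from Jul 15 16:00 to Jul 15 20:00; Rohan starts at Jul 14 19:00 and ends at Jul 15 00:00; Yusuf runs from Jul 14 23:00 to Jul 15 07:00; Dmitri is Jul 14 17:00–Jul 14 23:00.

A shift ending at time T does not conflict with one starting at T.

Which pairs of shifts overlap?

Dmitri & Rohan, Dmitri & Sofia, Mei & Omar, Mei & Rohan, Mei & Yusuf, Omar & Yusuf, Rohan & Yusuf

Sorted by start: Sofia, Dmitri, Rohan, Yusuf, Mei, Omar, Ravi.
Dmitri starts before Sofia ends → Sofia and Dmitri overlap.
Rohan starts after Sofia ends, so Sofia has no further overlaps.
Rohan starts before Dmitri ends → Dmitri and Rohan overlap.
Yusuf starts exactly when Dmitri ends (back-to-back, no overlap), so Dmitri has no further overlaps.
Yusuf starts before Rohan ends → Rohan and Yusuf overlap.
Mei starts before Rohan ends → Rohan and Mei overlap.
Omar starts after Rohan ends, so Rohan has no further overlaps.
Mei starts before Yusuf ends → Yusuf and Mei overlap.
Omar starts before Yusuf ends → Yusuf and Omar overlap.
Ravi starts after Yusuf ends.
Omar starts before Mei ends → Mei and Omar overlap.
Ravi starts after Mei ends.
Ravi starts after Omar ends.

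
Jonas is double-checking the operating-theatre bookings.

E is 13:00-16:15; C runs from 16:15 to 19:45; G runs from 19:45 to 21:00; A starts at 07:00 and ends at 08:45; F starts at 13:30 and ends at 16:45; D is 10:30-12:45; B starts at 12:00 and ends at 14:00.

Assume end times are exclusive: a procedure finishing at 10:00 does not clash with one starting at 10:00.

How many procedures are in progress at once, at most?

Sort all start/end points and keep a running count:
07:00 start A → 1
08:45 end A → 0
10:30 start D → 1
12:00 start B → 2
12:45 end D → 1
13:00 start E → 2
13:30 start F → 3
14:00 end B → 2
16:15 end E → 1
16:15 start C → 2
16:45 end F → 1
19:45 end C → 0
19:45 start G → 1
21:00 end G → 0
Peak is 3, at 13:30 (B, E, F).

3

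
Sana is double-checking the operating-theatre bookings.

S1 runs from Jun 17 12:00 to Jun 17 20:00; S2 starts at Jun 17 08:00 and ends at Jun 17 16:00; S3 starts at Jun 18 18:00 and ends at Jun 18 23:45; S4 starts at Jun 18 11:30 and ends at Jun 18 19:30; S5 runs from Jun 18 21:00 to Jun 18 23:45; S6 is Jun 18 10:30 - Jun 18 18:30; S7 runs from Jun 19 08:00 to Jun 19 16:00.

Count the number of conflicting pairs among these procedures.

Sorted by start: S2, S1, S6, S4, S3, S5, S7.
S1 starts before S2 ends → S2 and S1 overlap.
S6 starts after S2 ends, so S2 has no further overlaps.
S6 starts after S1 ends, so S1 has no further overlaps.
S4 starts before S6 ends → S6 and S4 overlap.
S3 starts before S6 ends → S6 and S3 overlap.
S5 starts after S6 ends, so S6 has no further overlaps.
S3 starts before S4 ends → S4 and S3 overlap.
S5 starts after S4 ends, so S4 has no further overlaps.
S5 starts before S3 ends → S3 and S5 overlap.
S7 starts after S3 ends.
S7 starts after S5 ends.
Overlapping pairs: S1 & S2, S3 & S4, S3 & S5, S3 & S6, S4 & S6 — 5 in total.

5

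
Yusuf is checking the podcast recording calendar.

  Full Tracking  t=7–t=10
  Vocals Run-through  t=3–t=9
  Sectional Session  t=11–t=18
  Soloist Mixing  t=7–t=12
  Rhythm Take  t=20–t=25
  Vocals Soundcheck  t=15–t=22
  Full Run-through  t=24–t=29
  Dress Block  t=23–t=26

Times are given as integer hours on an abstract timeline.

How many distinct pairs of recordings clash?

Sorted by start: Vocals Run-through, Full Tracking, Soloist Mixing, Sectional Session, Vocals Soundcheck, Rhythm Take, Dress Block, Full Run-through.
Full Tracking starts before Vocals Run-through ends → Vocals Run-through and Full Tracking overlap.
Soloist Mixing starts before Vocals Run-through ends → Vocals Run-through and Soloist Mixing overlap.
Sectional Session starts after Vocals Run-through ends; Vocals Run-through is clear from here.
Soloist Mixing starts before Full Tracking ends → Full Tracking and Soloist Mixing overlap.
Sectional Session starts after Full Tracking ends; Full Tracking is clear from here.
Sectional Session starts before Soloist Mixing ends → Soloist Mixing and Sectional Session overlap.
Vocals Soundcheck starts after Soloist Mixing ends; Soloist Mixing is clear from here.
Vocals Soundcheck starts before Sectional Session ends → Sectional Session and Vocals Soundcheck overlap.
Rhythm Take starts after Sectional Session ends; Sectional Session is clear from here.
Rhythm Take starts before Vocals Soundcheck ends → Vocals Soundcheck and Rhythm Take overlap.
Dress Block starts after Vocals Soundcheck ends; Vocals Soundcheck is clear from here.
Dress Block starts before Rhythm Take ends → Rhythm Take and Dress Block overlap.
Full Run-through starts before Rhythm Take ends → Rhythm Take and Full Run-through overlap.
Full Run-through starts before Dress Block ends → Dress Block and Full Run-through overlap.
Overlapping pairs: Dress Block & Full Run-through, Dress Block & Rhythm Take, Full Run-through & Rhythm Take, Full Tracking & Soloist Mixing, Full Tracking & Vocals Run-through, Rhythm Take & Vocals Soundcheck, Sectional Session & Soloist Mixing, Sectional Session & Vocals Soundcheck, Soloist Mixing & Vocals Run-through — 9 in total.

9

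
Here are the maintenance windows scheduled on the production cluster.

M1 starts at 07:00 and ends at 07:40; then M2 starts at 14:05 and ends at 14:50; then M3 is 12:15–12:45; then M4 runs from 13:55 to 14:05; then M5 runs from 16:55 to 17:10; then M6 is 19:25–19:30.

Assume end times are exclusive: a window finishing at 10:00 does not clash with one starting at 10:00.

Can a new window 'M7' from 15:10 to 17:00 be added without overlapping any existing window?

M1: ends 07:40 at or before M7 starts 15:10 → clear.
M3: ends 12:45 at or before M7 starts 15:10 → clear.
M4: ends 14:05 at or before M7 starts 15:10 → clear.
M2: ends 14:50 at or before M7 starts 15:10 → clear.
M5: starts 16:55 before M7 ends 17:00, and ends 17:10 after M7 starts 15:10 → overlap.
M6: starts 19:25 at or after M7 ends 17:00 → clear.
M7 overlaps M5.

No — it overlaps M5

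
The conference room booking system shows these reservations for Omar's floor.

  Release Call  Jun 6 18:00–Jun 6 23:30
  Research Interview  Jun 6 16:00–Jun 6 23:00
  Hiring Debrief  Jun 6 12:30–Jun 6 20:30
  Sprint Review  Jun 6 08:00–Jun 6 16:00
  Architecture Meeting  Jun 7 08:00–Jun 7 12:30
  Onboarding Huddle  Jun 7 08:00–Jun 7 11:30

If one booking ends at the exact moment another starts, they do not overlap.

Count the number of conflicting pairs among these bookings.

5

Check each pair: they overlap iff neither finishes before the other starts.
Sorted by start: Sprint Review, Hiring Debrief, Research Interview, Release Call, Architecture Meeting, Onboarding Huddle.
Hiring Debrief starts before Sprint Review ends → Sprint Review and Hiring Debrief overlap.
Research Interview starts exactly when Sprint Review ends (back-to-back, no overlap), so nothing later overlaps Sprint Review either.
Research Interview starts before Hiring Debrief ends → Hiring Debrief and Research Interview overlap.
Release Call starts before Hiring Debrief ends → Hiring Debrief and Release Call overlap.
Architecture Meeting starts after Hiring Debrief ends, so nothing later overlaps Hiring Debrief either.
Release Call starts before Research Interview ends → Research Interview and Release Call overlap.
Architecture Meeting starts after Research Interview ends, so nothing later overlaps Research Interview either.
Architecture Meeting starts after Release Call ends, so nothing later overlaps Release Call either.
Onboarding Huddle starts before Architecture Meeting ends → Architecture Meeting and Onboarding Huddle overlap.
Overlapping pairs: Architecture Meeting & Onboarding Huddle, Hiring Debrief & Release Call, Hiring Debrief & Research Interview, Hiring Debrief & Sprint Review, Release Call & Research Interview — 5 in total.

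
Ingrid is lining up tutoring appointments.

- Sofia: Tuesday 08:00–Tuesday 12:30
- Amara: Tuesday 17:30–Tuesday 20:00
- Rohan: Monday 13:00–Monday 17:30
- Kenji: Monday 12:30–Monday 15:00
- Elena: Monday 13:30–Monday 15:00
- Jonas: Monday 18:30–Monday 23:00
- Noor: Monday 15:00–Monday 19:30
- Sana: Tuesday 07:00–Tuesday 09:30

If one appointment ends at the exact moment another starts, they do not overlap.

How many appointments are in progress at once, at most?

3

Walk through starts and ends in time order (an end at T is processed before a start at T):
Monday 12:30 start Kenji → 1
Monday 13:00 start Rohan → 2
Monday 13:30 start Elena → 3
Monday 15:00 end Elena → 2
Monday 15:00 end Kenji → 1
Monday 15:00 start Noor → 2
Monday 17:30 end Rohan → 1
Monday 18:30 start Jonas → 2
Monday 19:30 end Noor → 1
Monday 23:00 end Jonas → 0
Tuesday 07:00 start Sana → 1
Tuesday 08:00 start Sofia → 2
Tuesday 09:30 end Sana → 1
Tuesday 12:30 end Sofia → 0
Tuesday 17:30 start Amara → 1
Tuesday 20:00 end Amara → 0
Peak is 3, at Monday 13:30 (Elena, Kenji, Rohan).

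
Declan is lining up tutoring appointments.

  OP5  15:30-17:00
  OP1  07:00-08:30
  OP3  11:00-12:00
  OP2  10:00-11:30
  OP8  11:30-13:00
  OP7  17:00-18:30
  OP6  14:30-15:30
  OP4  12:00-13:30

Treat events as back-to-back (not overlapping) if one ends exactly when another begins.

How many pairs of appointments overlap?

3

Sorted by start: OP1, OP2, OP3, OP8, OP4, OP6, OP5, OP7.
OP2 starts after OP1 ends; OP1 is clear from here.
OP3 starts before OP2 ends → OP2 and OP3 overlap.
OP8 starts exactly when OP2 ends (back-to-back, no overlap); OP2 is clear from here.
OP8 starts before OP3 ends → OP3 and OP8 overlap.
OP4 starts exactly when OP3 ends (back-to-back, no overlap); OP3 is clear from here.
OP4 starts before OP8 ends → OP8 and OP4 overlap.
OP6 starts after OP8 ends; OP8 is clear from here.
OP6 starts after OP4 ends; OP4 is clear from here.
OP5 starts exactly when OP6 ends (back-to-back, no overlap); OP6 is clear from here.
OP7 starts exactly when OP5 ends (back-to-back, no overlap).
Overlapping pairs: OP2 & OP3, OP3 & OP8, OP4 & OP8 — 3 in total.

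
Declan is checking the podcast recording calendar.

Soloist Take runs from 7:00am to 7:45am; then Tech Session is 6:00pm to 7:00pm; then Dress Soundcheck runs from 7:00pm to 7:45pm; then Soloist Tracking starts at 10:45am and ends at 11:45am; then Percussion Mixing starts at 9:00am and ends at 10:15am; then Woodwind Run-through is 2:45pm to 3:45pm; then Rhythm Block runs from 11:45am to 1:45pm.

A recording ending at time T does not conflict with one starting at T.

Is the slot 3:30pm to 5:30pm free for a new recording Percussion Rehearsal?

Soloist Take: ends 7:45am at or before Percussion Rehearsal starts 3:30pm → clear.
Percussion Mixing: ends 10:15am at or before Percussion Rehearsal starts 3:30pm → clear.
Soloist Tracking: ends 11:45am at or before Percussion Rehearsal starts 3:30pm → clear.
Rhythm Block: ends 1:45pm at or before Percussion Rehearsal starts 3:30pm → clear.
Woodwind Run-through: starts 2:45pm before Percussion Rehearsal ends 5:30pm, and ends 3:45pm after Percussion Rehearsal starts 3:30pm → overlap.
Tech Session: starts 6:00pm at or after Percussion Rehearsal ends 5:30pm → clear.
Dress Soundcheck: starts 7:00pm at or after Percussion Rehearsal ends 5:30pm → clear.
Percussion Rehearsal overlaps Woodwind Run-through.

No — it overlaps Woodwind Run-through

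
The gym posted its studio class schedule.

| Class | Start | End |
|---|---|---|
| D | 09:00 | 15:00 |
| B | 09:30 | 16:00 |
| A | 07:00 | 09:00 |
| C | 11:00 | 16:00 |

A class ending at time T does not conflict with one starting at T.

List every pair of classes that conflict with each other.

Sorted by start: A, D, B, C.
D starts exactly when A ends (back-to-back, no overlap), so A has no further overlaps.
B starts before D ends → D and B overlap.
C starts before D ends → D and C overlap.
C starts before B ends → B and C overlap.

B & C, B & D, C & D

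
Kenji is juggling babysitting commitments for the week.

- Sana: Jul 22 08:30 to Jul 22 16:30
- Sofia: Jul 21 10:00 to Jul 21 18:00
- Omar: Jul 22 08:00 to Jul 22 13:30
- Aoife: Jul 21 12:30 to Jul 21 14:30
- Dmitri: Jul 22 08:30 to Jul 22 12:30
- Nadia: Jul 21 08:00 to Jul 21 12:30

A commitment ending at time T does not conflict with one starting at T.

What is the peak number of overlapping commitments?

Walk through starts and ends in time order (an end at T is processed before a start at T):
Jul 21 08:00 start Nadia → 1
Jul 21 10:00 start Sofia → 2
Jul 21 12:30 end Nadia → 1
Jul 21 12:30 start Aoife → 2
Jul 21 14:30 end Aoife → 1
Jul 21 18:00 end Sofia → 0
Jul 22 08:00 start Omar → 1
Jul 22 08:30 start Dmitri → 2
Jul 22 08:30 start Sana → 3
Jul 22 12:30 end Dmitri → 2
Jul 22 13:30 end Omar → 1
Jul 22 16:30 end Sana → 0
Peak is 3, at Jul 22 08:30 (Dmitri, Omar, Sana).

3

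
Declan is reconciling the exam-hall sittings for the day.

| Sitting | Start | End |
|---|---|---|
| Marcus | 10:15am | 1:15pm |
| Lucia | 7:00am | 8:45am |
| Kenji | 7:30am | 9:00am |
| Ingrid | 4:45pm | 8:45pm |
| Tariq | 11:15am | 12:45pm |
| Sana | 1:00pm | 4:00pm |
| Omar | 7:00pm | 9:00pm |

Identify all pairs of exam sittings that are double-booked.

Ingrid & Omar, Kenji & Lucia, Marcus & Sana, Marcus & Tariq

Sorted by start: Lucia, Kenji, Marcus, Tariq, Sana, Ingrid, Omar.
Kenji starts before Lucia ends → Lucia and Kenji overlap.
Marcus starts after Lucia ends — done with Lucia.
Marcus starts after Kenji ends — done with Kenji.
Tariq starts before Marcus ends → Marcus and Tariq overlap.
Sana starts before Marcus ends → Marcus and Sana overlap.
Ingrid starts after Marcus ends — done with Marcus.
Sana starts after Tariq ends — done with Tariq.
Ingrid starts after Sana ends — done with Sana.
Omar starts before Ingrid ends → Ingrid and Omar overlap.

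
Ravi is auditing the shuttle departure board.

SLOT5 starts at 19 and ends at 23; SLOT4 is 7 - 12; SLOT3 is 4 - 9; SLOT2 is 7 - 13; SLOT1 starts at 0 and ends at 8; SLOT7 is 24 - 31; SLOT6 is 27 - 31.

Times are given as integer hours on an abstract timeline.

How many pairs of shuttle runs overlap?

Two intervals overlap when each starts before the other ends.
Sorted by start: SLOT1, SLOT3, SLOT2, SLOT4, SLOT5, SLOT7, SLOT6.
SLOT3 starts before SLOT1 ends → SLOT1 and SLOT3 overlap.
SLOT2 starts before SLOT1 ends → SLOT1 and SLOT2 overlap.
SLOT4 starts before SLOT1 ends → SLOT1 and SLOT4 overlap.
SLOT5 starts after SLOT1 ends, so SLOT1 has no further overlaps.
SLOT2 starts before SLOT3 ends → SLOT3 and SLOT2 overlap.
SLOT4 starts before SLOT3 ends → SLOT3 and SLOT4 overlap.
SLOT5 starts after SLOT3 ends, so SLOT3 has no further overlaps.
SLOT4 starts before SLOT2 ends → SLOT2 and SLOT4 overlap.
SLOT5 starts after SLOT2 ends, so SLOT2 has no further overlaps.
SLOT5 starts after SLOT4 ends, so SLOT4 has no further overlaps.
SLOT7 starts after SLOT5 ends, so SLOT5 has no further overlaps.
SLOT6 starts before SLOT7 ends → SLOT7 and SLOT6 overlap.
Overlapping pairs: SLOT1 & SLOT2, SLOT1 & SLOT3, SLOT1 & SLOT4, SLOT2 & SLOT3, SLOT2 & SLOT4, SLOT3 & SLOT4, SLOT6 & SLOT7 — 7 in total.

7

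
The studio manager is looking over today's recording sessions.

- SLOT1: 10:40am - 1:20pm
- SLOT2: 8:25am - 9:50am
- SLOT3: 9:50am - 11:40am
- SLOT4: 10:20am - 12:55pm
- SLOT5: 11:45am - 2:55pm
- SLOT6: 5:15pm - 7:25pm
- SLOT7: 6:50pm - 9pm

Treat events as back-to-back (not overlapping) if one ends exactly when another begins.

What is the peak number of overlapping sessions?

3

Sweep the timeline, counting +1 at each start and −1 at each end (ends before starts at a tie):
8:25am start SLOT2 → 1
9:50am end SLOT2 → 0
9:50am start SLOT3 → 1
10:20am start SLOT4 → 2
10:40am start SLOT1 → 3
11:40am end SLOT3 → 2
11:45am start SLOT5 → 3
12:55pm end SLOT4 → 2
1:20pm end SLOT1 → 1
2:55pm end SLOT5 → 0
5:15pm start SLOT6 → 1
6:50pm start SLOT7 → 2
7:25pm end SLOT6 → 1
9pm end SLOT7 → 0
Peak is 3, at 10:40am (SLOT1, SLOT3, SLOT4).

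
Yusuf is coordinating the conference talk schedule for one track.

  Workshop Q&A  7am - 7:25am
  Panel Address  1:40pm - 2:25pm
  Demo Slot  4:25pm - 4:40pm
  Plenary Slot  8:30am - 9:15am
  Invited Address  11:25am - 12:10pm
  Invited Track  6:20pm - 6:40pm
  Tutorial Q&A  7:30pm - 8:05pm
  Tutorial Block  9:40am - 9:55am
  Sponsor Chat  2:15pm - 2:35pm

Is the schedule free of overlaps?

Two intervals overlap when each starts before the other ends.
Sorted by start: Workshop Q&A, Plenary Slot, Tutorial Block, Invited Address, Panel Address, Sponsor Chat, Demo Slot, Invited Track, Tutorial Q&A.
Plenary Slot starts after Workshop Q&A ends, so nothing later overlaps Workshop Q&A either.
Tutorial Block starts after Plenary Slot ends, so nothing later overlaps Plenary Slot either.
Invited Address starts after Tutorial Block ends, so nothing later overlaps Tutorial Block either.
Panel Address starts after Invited Address ends, so nothing later overlaps Invited Address either.
Sponsor Chat starts before Panel Address ends → Panel Address and Sponsor Chat overlap.
That's a conflict, so the schedule is not conflict-free.

No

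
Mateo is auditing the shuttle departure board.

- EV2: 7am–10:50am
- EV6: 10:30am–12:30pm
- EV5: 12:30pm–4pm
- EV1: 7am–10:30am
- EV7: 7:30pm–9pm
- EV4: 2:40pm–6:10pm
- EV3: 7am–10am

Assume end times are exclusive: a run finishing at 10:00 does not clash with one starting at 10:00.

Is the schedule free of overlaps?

Two intervals overlap when each starts before the other ends.
Sorted by start: EV1, EV2, EV3, EV6, EV5, EV4, EV7.
EV2 starts before EV1 ends → EV1 and EV2 overlap.
That's a conflict, so the schedule is not conflict-free.

No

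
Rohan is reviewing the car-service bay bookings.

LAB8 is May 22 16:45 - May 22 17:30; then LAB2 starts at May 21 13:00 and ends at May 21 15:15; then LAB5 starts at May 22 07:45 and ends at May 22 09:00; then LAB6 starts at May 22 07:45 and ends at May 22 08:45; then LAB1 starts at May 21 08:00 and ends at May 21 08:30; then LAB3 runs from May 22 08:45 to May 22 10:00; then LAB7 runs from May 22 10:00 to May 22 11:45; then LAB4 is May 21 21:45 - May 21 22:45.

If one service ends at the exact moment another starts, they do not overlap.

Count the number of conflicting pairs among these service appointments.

Sorted by start: LAB1, LAB2, LAB4, LAB5, LAB6, LAB3, LAB7, LAB8.
LAB2 starts after LAB1 ends; LAB1 is clear from here.
LAB4 starts after LAB2 ends; LAB2 is clear from here.
LAB5 starts after LAB4 ends; LAB4 is clear from here.
LAB6 starts before LAB5 ends → LAB5 and LAB6 overlap.
LAB3 starts before LAB5 ends → LAB5 and LAB3 overlap.
LAB7 starts after LAB5 ends; LAB5 is clear from here.
LAB3 starts exactly when LAB6 ends (back-to-back, no overlap); LAB6 is clear from here.
LAB7 starts exactly when LAB3 ends (back-to-back, no overlap); LAB3 is clear from here.
LAB8 starts after LAB7 ends.
Overlapping pairs: LAB3 & LAB5, LAB5 & LAB6 — 2 in total.

2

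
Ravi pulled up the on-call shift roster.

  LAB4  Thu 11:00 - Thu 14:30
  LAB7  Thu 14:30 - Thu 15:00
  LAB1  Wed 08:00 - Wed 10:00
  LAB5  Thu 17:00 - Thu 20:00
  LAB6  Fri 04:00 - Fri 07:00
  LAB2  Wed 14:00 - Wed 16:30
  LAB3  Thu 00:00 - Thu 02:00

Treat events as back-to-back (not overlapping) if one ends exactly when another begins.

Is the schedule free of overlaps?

Yes

Sorted by start: LAB1, LAB2, LAB3, LAB4, LAB7, LAB5, LAB6.
LAB2 starts after LAB1 ends, so LAB1 has no further overlaps.
LAB3 starts after LAB2 ends, so LAB2 has no further overlaps.
LAB4 starts after LAB3 ends, so LAB3 has no further overlaps.
LAB7 starts exactly when LAB4 ends (back-to-back, no overlap), so LAB4 has no further overlaps.
LAB5 starts after LAB7 ends, so LAB7 has no further overlaps.
LAB6 starts after LAB5 ends.
Every pair is clear; the schedule has no overlaps.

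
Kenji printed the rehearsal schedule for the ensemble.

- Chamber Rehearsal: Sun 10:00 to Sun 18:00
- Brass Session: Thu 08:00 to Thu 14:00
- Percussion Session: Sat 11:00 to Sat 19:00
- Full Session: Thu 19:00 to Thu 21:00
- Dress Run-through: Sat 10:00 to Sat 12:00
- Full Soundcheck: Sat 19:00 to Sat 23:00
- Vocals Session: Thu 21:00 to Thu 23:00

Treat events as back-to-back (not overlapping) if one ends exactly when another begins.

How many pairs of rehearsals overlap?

1

Sorted by start: Brass Session, Full Session, Vocals Session, Dress Run-through, Percussion Session, Full Soundcheck, Chamber Rehearsal.
Full Session starts after Brass Session ends — done with Brass Session.
Vocals Session starts exactly when Full Session ends (back-to-back, no overlap) — done with Full Session.
Dress Run-through starts after Vocals Session ends — done with Vocals Session.
Percussion Session starts before Dress Run-through ends → Dress Run-through and Percussion Session overlap.
Full Soundcheck starts after Dress Run-through ends — done with Dress Run-through.
Full Soundcheck starts exactly when Percussion Session ends (back-to-back, no overlap) — done with Percussion Session.
Chamber Rehearsal starts after Full Soundcheck ends.
Overlapping pairs: Dress Run-through & Percussion Session — 1 in total.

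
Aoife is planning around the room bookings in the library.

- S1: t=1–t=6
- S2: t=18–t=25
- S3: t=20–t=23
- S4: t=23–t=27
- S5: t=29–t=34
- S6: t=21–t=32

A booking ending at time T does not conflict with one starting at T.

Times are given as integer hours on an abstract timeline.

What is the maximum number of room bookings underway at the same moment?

3

Walk through starts and ends in time order (an end at T is processed before a start at T):
t=1 start S1 → 1
t=6 end S1 → 0
t=18 start S2 → 1
t=20 start S3 → 2
t=21 start S6 → 3
t=23 end S3 → 2
t=23 start S4 → 3
t=25 end S2 → 2
t=27 end S4 → 1
t=29 start S5 → 2
t=32 end S6 → 1
t=34 end S5 → 0
Peak is 3, at t=21 (S2, S3, S6).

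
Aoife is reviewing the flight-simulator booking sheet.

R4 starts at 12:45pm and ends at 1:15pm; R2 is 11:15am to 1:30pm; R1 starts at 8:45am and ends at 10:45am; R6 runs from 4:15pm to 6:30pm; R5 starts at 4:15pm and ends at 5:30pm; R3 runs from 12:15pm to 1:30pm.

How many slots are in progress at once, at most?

3

Sort all start/end points and keep a running count:
8:45am start R1 → 1
10:45am end R1 → 0
11:15am start R2 → 1
12:15pm start R3 → 2
12:45pm start R4 → 3
1:15pm end R4 → 2
1:30pm end R2 → 1
1:30pm end R3 → 0
4:15pm start R5 → 1
4:15pm start R6 → 2
5:30pm end R5 → 1
6:30pm end R6 → 0
Peak is 3, at 12:45pm (R2, R3, R4).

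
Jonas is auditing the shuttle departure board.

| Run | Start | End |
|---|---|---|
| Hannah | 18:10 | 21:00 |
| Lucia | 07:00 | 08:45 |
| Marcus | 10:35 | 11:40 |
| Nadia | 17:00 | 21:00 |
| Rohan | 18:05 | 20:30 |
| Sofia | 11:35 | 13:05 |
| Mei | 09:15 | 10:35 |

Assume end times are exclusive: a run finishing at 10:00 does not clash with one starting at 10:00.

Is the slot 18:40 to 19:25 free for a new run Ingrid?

Lucia: ends 08:45 at or before Ingrid starts 18:40 → clear.
Mei: ends 10:35 at or before Ingrid starts 18:40 → clear.
Marcus: ends 11:40 at or before Ingrid starts 18:40 → clear.
Sofia: ends 13:05 at or before Ingrid starts 18:40 → clear.
Nadia: starts 17:00 before Ingrid ends 19:25, and ends 21:00 after Ingrid starts 18:40 → overlap.
Rohan: starts 18:05 before Ingrid ends 19:25, and ends 20:30 after Ingrid starts 18:40 → overlap.
Hannah: starts 18:10 before Ingrid ends 19:25, and ends 21:00 after Ingrid starts 18:40 → overlap.
Ingrid overlaps Rohan, Nadia, Hannah.

No — it overlaps Hannah, Nadia, Rohan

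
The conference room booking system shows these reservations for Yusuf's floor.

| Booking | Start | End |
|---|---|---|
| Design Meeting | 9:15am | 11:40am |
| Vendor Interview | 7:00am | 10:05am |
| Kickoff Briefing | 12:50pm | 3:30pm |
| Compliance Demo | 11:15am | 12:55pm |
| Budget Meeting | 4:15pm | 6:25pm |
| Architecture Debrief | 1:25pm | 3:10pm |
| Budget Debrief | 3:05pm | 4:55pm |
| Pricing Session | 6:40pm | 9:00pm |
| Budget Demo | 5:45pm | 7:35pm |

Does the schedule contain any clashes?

Check each pair: they overlap iff neither finishes before the other starts.
Sorted by start: Vendor Interview, Design Meeting, Compliance Demo, Kickoff Briefing, Architecture Debrief, Budget Debrief, Budget Meeting, Budget Demo, Pricing Session.
Design Meeting starts before Vendor Interview ends → Vendor Interview and Design Meeting overlap.
That's a conflict, so the schedule is not conflict-free.

Yes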